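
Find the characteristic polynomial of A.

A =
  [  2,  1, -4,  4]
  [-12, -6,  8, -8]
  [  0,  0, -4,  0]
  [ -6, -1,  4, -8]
x^4 + 16*x^3 + 96*x^2 + 256*x + 256

Expanding det(x·I − A) (e.g. by cofactor expansion or by noting that A is similar to its Jordan form J, which has the same characteristic polynomial as A) gives
  χ_A(x) = x^4 + 16*x^3 + 96*x^2 + 256*x + 256
which factors as (x + 4)^4. The eigenvalues (with algebraic multiplicities) are λ = -4 with multiplicity 4.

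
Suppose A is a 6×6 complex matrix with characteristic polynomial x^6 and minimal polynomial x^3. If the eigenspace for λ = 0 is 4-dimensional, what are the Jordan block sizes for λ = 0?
Block sizes for λ = 0: [3, 1, 1, 1]

Step 1 — from the characteristic polynomial, algebraic multiplicity of λ = 0 is 6. From dim ker(A − (0)·I) = 4, there are exactly 4 Jordan blocks for λ = 0.
Step 2 — from the minimal polynomial, the factor (x − 0)^3 tells us the largest block for λ = 0 has size 3.
Step 3 — with total size 6, 4 blocks, and largest block 3, the block sizes (in nonincreasing order) are [3, 1, 1, 1].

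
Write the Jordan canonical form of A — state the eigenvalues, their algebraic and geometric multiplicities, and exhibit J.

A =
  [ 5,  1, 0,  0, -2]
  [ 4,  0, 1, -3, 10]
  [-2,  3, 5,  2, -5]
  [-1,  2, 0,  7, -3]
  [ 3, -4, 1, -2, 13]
J_3(6) ⊕ J_2(6)

The characteristic polynomial is
  det(x·I − A) = x^5 - 30*x^4 + 360*x^3 - 2160*x^2 + 6480*x - 7776 = (x - 6)^5

Eigenvalues and multiplicities (the geometric multiplicity of λ is n − rank(A − λI), which equals the number of Jordan blocks for λ):
  λ = 6: algebraic multiplicity = 5, geometric multiplicity = 2

Determining the block sizes for each eigenvalue:
  λ = 6: with am = 5 and gm = 2, the partition is not yet determined (e.g. several partitions of 5 into 2 parts exist). Let N = A − (6)·I. Computing rank(N^1) = 3, rank(N^2) = 1, rank(N^3) = 0; the number of blocks of size ≥ j is rank(N^{j−1}) − rank(N^j), giving [2, 2, 1]. So we have 1 block(s) of size 3, 1 block(s) of size 2 → block sizes [3, 2]

Assembling the blocks gives a Jordan form
J =
  [6, 1, 0, 0, 0]
  [0, 6, 1, 0, 0]
  [0, 0, 6, 0, 0]
  [0, 0, 0, 6, 1]
  [0, 0, 0, 0, 6]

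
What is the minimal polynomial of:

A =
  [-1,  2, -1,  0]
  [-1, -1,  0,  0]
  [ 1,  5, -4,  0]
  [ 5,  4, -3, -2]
x^3 + 6*x^2 + 12*x + 8

The characteristic polynomial is χ_A(x) = (x + 2)^4, so the eigenvalues are known. The minimal polynomial is
  m_A(x) = Π_λ (x − λ)^{k_λ}
where k_λ is the size of the *largest* Jordan block for λ (equivalently, the smallest k with (A − λI)^k v = 0 for every generalised eigenvector v of λ).

  λ = -2: largest Jordan block has size 3, contributing (x + 2)^3

So m_A(x) = (x + 2)^3 = x^3 + 6*x^2 + 12*x + 8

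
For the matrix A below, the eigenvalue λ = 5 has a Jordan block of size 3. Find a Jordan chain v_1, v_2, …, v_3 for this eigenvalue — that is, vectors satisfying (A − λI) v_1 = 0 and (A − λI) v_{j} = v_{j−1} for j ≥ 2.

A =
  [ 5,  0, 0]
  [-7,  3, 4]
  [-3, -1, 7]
A Jordan chain for λ = 5 of length 3:
v_1 = (0, 2, 1)ᵀ
v_2 = (0, -7, -3)ᵀ
v_3 = (1, 0, 0)ᵀ

Let N = A − (5)·I. We want v_3 with N^3 v_3 = 0 but N^2 v_3 ≠ 0; then v_{j-1} := N · v_j for j = 3, …, 2.

Pick v_3 = (1, 0, 0)ᵀ.
Then v_2 = N · v_3 = (0, -7, -3)ᵀ.
Then v_1 = N · v_2 = (0, 2, 1)ᵀ.

Sanity check: (A − (5)·I) v_1 = (0, 0, 0)ᵀ = 0. ✓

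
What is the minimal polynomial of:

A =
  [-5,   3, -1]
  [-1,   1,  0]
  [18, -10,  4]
x^3

The characteristic polynomial is χ_A(x) = x^3, so the eigenvalues are known. The minimal polynomial is
  m_A(x) = Π_λ (x − λ)^{k_λ}
where k_λ is the size of the *largest* Jordan block for λ (equivalently, the smallest k with (A − λI)^k v = 0 for every generalised eigenvector v of λ).

  λ = 0: largest Jordan block has size 3, contributing (x − 0)^3

So m_A(x) = x^3 = x^3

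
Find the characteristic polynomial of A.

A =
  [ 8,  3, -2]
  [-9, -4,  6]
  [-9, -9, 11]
x^3 - 15*x^2 + 75*x - 125

Expanding det(x·I − A) (e.g. by cofactor expansion or by noting that A is similar to its Jordan form J, which has the same characteristic polynomial as A) gives
  χ_A(x) = x^3 - 15*x^2 + 75*x - 125
which factors as (x - 5)^3. The eigenvalues (with algebraic multiplicities) are λ = 5 with multiplicity 3.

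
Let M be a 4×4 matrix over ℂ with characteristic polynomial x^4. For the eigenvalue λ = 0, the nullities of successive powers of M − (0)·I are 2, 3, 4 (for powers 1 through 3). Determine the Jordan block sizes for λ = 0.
Block sizes for λ = 0: [3, 1]

From the dimensions of kernels of powers, the number of Jordan blocks of size at least j is d_j − d_{j−1} where d_j = dim ker(N^j) (with d_0 = 0). Computing the differences gives [2, 1, 1].
The number of blocks of size exactly k is (#blocks of size ≥ k) − (#blocks of size ≥ k + 1), so the partition is: 1 block(s) of size 1, 1 block(s) of size 3.
In nonincreasing order the block sizes are [3, 1].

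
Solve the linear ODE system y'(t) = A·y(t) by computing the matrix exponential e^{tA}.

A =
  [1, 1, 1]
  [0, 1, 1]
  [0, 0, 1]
e^{tA} =
  [exp(t), t*exp(t), t^2*exp(t)/2 + t*exp(t)]
  [0, exp(t), t*exp(t)]
  [0, 0, exp(t)]

Strategy: write A = P · J · P⁻¹ where J is a Jordan canonical form, so e^{tA} = P · e^{tJ} · P⁻¹, and e^{tJ} can be computed block-by-block.

A has Jordan form
J =
  [1, 1, 0]
  [0, 1, 1]
  [0, 0, 1]
(up to reordering of blocks).

Per-block formulas:
  For a 3×3 Jordan block J_3(1): exp(t · J_3(1)) = e^(1t)·(I + t·N + (t^2/2)·N^2), where N is the 3×3 nilpotent shift.

After assembling e^{tJ} and conjugating by P, we get:

e^{tA} =
  [exp(t), t*exp(t), t^2*exp(t)/2 + t*exp(t)]
  [0, exp(t), t*exp(t)]
  [0, 0, exp(t)]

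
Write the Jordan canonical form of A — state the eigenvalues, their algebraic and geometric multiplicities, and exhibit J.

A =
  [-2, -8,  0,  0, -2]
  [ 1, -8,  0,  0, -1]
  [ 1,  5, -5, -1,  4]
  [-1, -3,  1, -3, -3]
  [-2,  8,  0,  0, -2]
J_3(-4) ⊕ J_2(-4)

The characteristic polynomial is
  det(x·I − A) = x^5 + 20*x^4 + 160*x^3 + 640*x^2 + 1280*x + 1024 = (x + 4)^5

Eigenvalues and multiplicities (the geometric multiplicity of λ is n − rank(A − λI), which equals the number of Jordan blocks for λ):
  λ = -4: algebraic multiplicity = 5, geometric multiplicity = 2

Determining the block sizes for each eigenvalue:
  λ = -4: with am = 5 and gm = 2, the partition is not yet determined (e.g. several partitions of 5 into 2 parts exist). Let N = A − (-4)·I. Computing rank(N^1) = 3, rank(N^2) = 1, rank(N^3) = 0; the number of blocks of size ≥ j is rank(N^{j−1}) − rank(N^j), giving [2, 2, 1]. So we have 1 block(s) of size 3, 1 block(s) of size 2 → block sizes [3, 2]

Assembling the blocks gives a Jordan form
J =
  [-4,  1,  0,  0,  0]
  [ 0, -4,  1,  0,  0]
  [ 0,  0, -4,  0,  0]
  [ 0,  0,  0, -4,  1]
  [ 0,  0,  0,  0, -4]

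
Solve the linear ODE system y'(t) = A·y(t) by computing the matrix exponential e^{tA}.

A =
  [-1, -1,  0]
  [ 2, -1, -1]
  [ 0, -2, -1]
e^{tA} =
  [-t^2*exp(-t) + exp(-t), -t*exp(-t), t^2*exp(-t)/2]
  [2*t*exp(-t), exp(-t), -t*exp(-t)]
  [-2*t^2*exp(-t), -2*t*exp(-t), t^2*exp(-t) + exp(-t)]

Strategy: write A = P · J · P⁻¹ where J is a Jordan canonical form, so e^{tA} = P · e^{tJ} · P⁻¹, and e^{tJ} can be computed block-by-block.

A has Jordan form
J =
  [-1,  1,  0]
  [ 0, -1,  1]
  [ 0,  0, -1]
(up to reordering of blocks).

Per-block formulas:
  For a 3×3 Jordan block J_3(-1): exp(t · J_3(-1)) = e^(-1t)·(I + t·N + (t^2/2)·N^2), where N is the 3×3 nilpotent shift.

After assembling e^{tJ} and conjugating by P, we get:

e^{tA} =
  [-t^2*exp(-t) + exp(-t), -t*exp(-t), t^2*exp(-t)/2]
  [2*t*exp(-t), exp(-t), -t*exp(-t)]
  [-2*t^2*exp(-t), -2*t*exp(-t), t^2*exp(-t) + exp(-t)]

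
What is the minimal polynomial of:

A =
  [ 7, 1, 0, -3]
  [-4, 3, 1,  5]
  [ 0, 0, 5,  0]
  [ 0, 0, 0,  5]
x^3 - 15*x^2 + 75*x - 125

The characteristic polynomial is χ_A(x) = (x - 5)^4, so the eigenvalues are known. The minimal polynomial is
  m_A(x) = Π_λ (x − λ)^{k_λ}
where k_λ is the size of the *largest* Jordan block for λ (equivalently, the smallest k with (A − λI)^k v = 0 for every generalised eigenvector v of λ).

  λ = 5: largest Jordan block has size 3, contributing (x − 5)^3

So m_A(x) = (x - 5)^3 = x^3 - 15*x^2 + 75*x - 125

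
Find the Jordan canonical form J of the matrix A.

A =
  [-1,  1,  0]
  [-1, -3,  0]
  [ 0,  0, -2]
J_2(-2) ⊕ J_1(-2)

The characteristic polynomial is
  det(x·I − A) = x^3 + 6*x^2 + 12*x + 8 = (x + 2)^3

Eigenvalues and multiplicities (the geometric multiplicity of λ is n − rank(A − λI), which equals the number of Jordan blocks for λ):
  λ = -2: algebraic multiplicity = 3, geometric multiplicity = 2

Determining the block sizes for each eigenvalue:
  λ = -2: 2 blocks summing to 3 forces exactly one block of size 2 and the rest size 1 → block sizes [2, 1]

Assembling the blocks gives a Jordan form
J =
  [-2,  1,  0]
  [ 0, -2,  0]
  [ 0,  0, -2]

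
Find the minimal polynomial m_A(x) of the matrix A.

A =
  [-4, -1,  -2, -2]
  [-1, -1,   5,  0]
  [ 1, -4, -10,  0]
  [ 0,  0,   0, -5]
x^3 + 15*x^2 + 75*x + 125

The characteristic polynomial is χ_A(x) = (x + 5)^4, so the eigenvalues are known. The minimal polynomial is
  m_A(x) = Π_λ (x − λ)^{k_λ}
where k_λ is the size of the *largest* Jordan block for λ (equivalently, the smallest k with (A − λI)^k v = 0 for every generalised eigenvector v of λ).

  λ = -5: largest Jordan block has size 3, contributing (x + 5)^3

So m_A(x) = (x + 5)^3 = x^3 + 15*x^2 + 75*x + 125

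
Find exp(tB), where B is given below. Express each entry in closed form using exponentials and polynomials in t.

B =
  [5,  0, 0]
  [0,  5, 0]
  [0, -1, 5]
e^{tB} =
  [exp(5*t), 0, 0]
  [0, exp(5*t), 0]
  [0, -t*exp(5*t), exp(5*t)]

Strategy: write B = P · J · P⁻¹ where J is a Jordan canonical form, so e^{tB} = P · e^{tJ} · P⁻¹, and e^{tJ} can be computed block-by-block.

B has Jordan form
J =
  [5, 1, 0]
  [0, 5, 0]
  [0, 0, 5]
(up to reordering of blocks).

Per-block formulas:
  For a 1×1 block at λ = 5: exp(t · [5]) = [e^(5t)].
  For a 2×2 Jordan block J_2(5): exp(t · J_2(5)) = e^(5t)·(I + t·N), where N is the 2×2 nilpotent shift.

After assembling e^{tJ} and conjugating by P, we get:

e^{tB} =
  [exp(5*t), 0, 0]
  [0, exp(5*t), 0]
  [0, -t*exp(5*t), exp(5*t)]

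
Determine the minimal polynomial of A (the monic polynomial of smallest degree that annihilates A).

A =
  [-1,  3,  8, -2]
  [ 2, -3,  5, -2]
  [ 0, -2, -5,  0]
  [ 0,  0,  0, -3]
x^3 + 9*x^2 + 27*x + 27

The characteristic polynomial is χ_A(x) = (x + 3)^4, so the eigenvalues are known. The minimal polynomial is
  m_A(x) = Π_λ (x − λ)^{k_λ}
where k_λ is the size of the *largest* Jordan block for λ (equivalently, the smallest k with (A − λI)^k v = 0 for every generalised eigenvector v of λ).

  λ = -3: largest Jordan block has size 3, contributing (x + 3)^3

So m_A(x) = (x + 3)^3 = x^3 + 9*x^2 + 27*x + 27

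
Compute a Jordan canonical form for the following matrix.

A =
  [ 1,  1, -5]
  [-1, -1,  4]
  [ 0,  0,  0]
J_3(0)

The characteristic polynomial is
  det(x·I − A) = x^3

Eigenvalues and multiplicities (the geometric multiplicity of λ is n − rank(A − λI), which equals the number of Jordan blocks for λ):
  λ = 0: algebraic multiplicity = 3, geometric multiplicity = 1

Determining the block sizes for each eigenvalue:
  λ = 0: one block (gm = 1), so the single block has size am = 3 → block sizes [3]

Assembling the blocks gives a Jordan form
J =
  [0, 1, 0]
  [0, 0, 1]
  [0, 0, 0]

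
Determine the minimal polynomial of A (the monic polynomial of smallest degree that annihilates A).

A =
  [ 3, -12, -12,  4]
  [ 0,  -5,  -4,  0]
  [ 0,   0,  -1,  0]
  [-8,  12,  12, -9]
x^2 + 6*x + 5

The characteristic polynomial is χ_A(x) = (x + 1)^2*(x + 5)^2, so the eigenvalues are known. The minimal polynomial is
  m_A(x) = Π_λ (x − λ)^{k_λ}
where k_λ is the size of the *largest* Jordan block for λ (equivalently, the smallest k with (A − λI)^k v = 0 for every generalised eigenvector v of λ).

  λ = -5: largest Jordan block has size 1, contributing (x + 5)
  λ = -1: largest Jordan block has size 1, contributing (x + 1)

So m_A(x) = (x + 1)*(x + 5) = x^2 + 6*x + 5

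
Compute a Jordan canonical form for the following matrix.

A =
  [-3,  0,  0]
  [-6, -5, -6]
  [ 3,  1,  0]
J_1(-3) ⊕ J_1(-3) ⊕ J_1(-2)

The characteristic polynomial is
  det(x·I − A) = x^3 + 8*x^2 + 21*x + 18 = (x + 2)*(x + 3)^2

Eigenvalues and multiplicities (the geometric multiplicity of λ is n − rank(A − λI), which equals the number of Jordan blocks for λ):
  λ = -3: algebraic multiplicity = 2, geometric multiplicity = 2
  λ = -2: algebraic multiplicity = 1, geometric multiplicity = 1

Determining the block sizes for each eigenvalue:
  λ = -3: gm = am = 2, so every block has size 1 → block sizes [1, 1]
  λ = -2: one block (gm = 1), so the single block has size am = 1 → block sizes [1]

Assembling the blocks gives a Jordan form
J =
  [-3,  0,  0]
  [ 0, -3,  0]
  [ 0,  0, -2]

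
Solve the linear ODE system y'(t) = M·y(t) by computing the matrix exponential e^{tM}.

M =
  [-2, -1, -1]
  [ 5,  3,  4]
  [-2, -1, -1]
e^{tM} =
  [t^2/2 - 2*t + 1, -t, -t^2/2 - t]
  [-3*t^2/2 + 5*t, 3*t + 1, 3*t^2/2 + 4*t]
  [t^2/2 - 2*t, -t, -t^2/2 - t + 1]

Strategy: write M = P · J · P⁻¹ where J is a Jordan canonical form, so e^{tM} = P · e^{tJ} · P⁻¹, and e^{tJ} can be computed block-by-block.

M has Jordan form
J =
  [0, 1, 0]
  [0, 0, 1]
  [0, 0, 0]
(up to reordering of blocks).

Per-block formulas:
  For a 3×3 Jordan block J_3(0): exp(t · J_3(0)) = e^(0t)·(I + t·N + (t^2/2)·N^2), where N is the 3×3 nilpotent shift.

After assembling e^{tJ} and conjugating by P, we get:

e^{tM} =
  [t^2/2 - 2*t + 1, -t, -t^2/2 - t]
  [-3*t^2/2 + 5*t, 3*t + 1, 3*t^2/2 + 4*t]
  [t^2/2 - 2*t, -t, -t^2/2 - t + 1]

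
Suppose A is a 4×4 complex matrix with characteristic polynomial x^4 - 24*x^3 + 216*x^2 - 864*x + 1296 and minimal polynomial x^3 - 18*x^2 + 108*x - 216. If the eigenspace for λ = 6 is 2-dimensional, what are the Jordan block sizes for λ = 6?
Block sizes for λ = 6: [3, 1]

Step 1 — from the characteristic polynomial, algebraic multiplicity of λ = 6 is 4. From dim ker(A − (6)·I) = 2, there are exactly 2 Jordan blocks for λ = 6.
Step 2 — from the minimal polynomial, the factor (x − 6)^3 tells us the largest block for λ = 6 has size 3.
Step 3 — with total size 4, 2 blocks, and largest block 3, the block sizes (in nonincreasing order) are [3, 1].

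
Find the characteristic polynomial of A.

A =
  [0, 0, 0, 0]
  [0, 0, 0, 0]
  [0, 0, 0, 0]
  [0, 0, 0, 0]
x^4

Expanding det(x·I − A) (e.g. by cofactor expansion or by noting that A is similar to its Jordan form J, which has the same characteristic polynomial as A) gives
  χ_A(x) = x^4
which factors as x^4. The eigenvalues (with algebraic multiplicities) are λ = 0 with multiplicity 4.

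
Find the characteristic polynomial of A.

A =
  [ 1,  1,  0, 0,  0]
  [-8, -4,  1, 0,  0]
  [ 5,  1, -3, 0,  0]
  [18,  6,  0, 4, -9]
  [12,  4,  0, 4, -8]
x^5 + 10*x^4 + 40*x^3 + 80*x^2 + 80*x + 32

Expanding det(x·I − A) (e.g. by cofactor expansion or by noting that A is similar to its Jordan form J, which has the same characteristic polynomial as A) gives
  χ_A(x) = x^5 + 10*x^4 + 40*x^3 + 80*x^2 + 80*x + 32
which factors as (x + 2)^5. The eigenvalues (with algebraic multiplicities) are λ = -2 with multiplicity 5.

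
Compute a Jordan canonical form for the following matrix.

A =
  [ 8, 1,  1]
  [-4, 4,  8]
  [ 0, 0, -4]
J_1(-4) ⊕ J_2(6)

The characteristic polynomial is
  det(x·I − A) = x^3 - 8*x^2 - 12*x + 144 = (x - 6)^2*(x + 4)

Eigenvalues and multiplicities (the geometric multiplicity of λ is n − rank(A − λI), which equals the number of Jordan blocks for λ):
  λ = -4: algebraic multiplicity = 1, geometric multiplicity = 1
  λ = 6: algebraic multiplicity = 2, geometric multiplicity = 1

Determining the block sizes for each eigenvalue:
  λ = -4: one block (gm = 1), so the single block has size am = 1 → block sizes [1]
  λ = 6: one block (gm = 1), so the single block has size am = 2 → block sizes [2]

Assembling the blocks gives a Jordan form
J =
  [-4, 0, 0]
  [ 0, 6, 1]
  [ 0, 0, 6]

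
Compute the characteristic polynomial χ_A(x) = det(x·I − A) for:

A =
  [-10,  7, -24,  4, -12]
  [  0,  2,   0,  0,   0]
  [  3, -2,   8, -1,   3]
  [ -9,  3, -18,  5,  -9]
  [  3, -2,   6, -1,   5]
x^5 - 10*x^4 + 40*x^3 - 80*x^2 + 80*x - 32

Expanding det(x·I − A) (e.g. by cofactor expansion or by noting that A is similar to its Jordan form J, which has the same characteristic polynomial as A) gives
  χ_A(x) = x^5 - 10*x^4 + 40*x^3 - 80*x^2 + 80*x - 32
which factors as (x - 2)^5. The eigenvalues (with algebraic multiplicities) are λ = 2 with multiplicity 5.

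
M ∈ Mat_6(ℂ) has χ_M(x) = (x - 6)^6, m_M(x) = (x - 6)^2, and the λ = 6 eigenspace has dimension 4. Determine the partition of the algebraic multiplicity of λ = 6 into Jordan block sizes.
Block sizes for λ = 6: [2, 2, 1, 1]

Step 1 — from the characteristic polynomial, algebraic multiplicity of λ = 6 is 6. From dim ker(M − (6)·I) = 4, there are exactly 4 Jordan blocks for λ = 6.
Step 2 — from the minimal polynomial, the factor (x − 6)^2 tells us the largest block for λ = 6 has size 2.
Step 3 — with total size 6, 4 blocks, and largest block 2, the block sizes (in nonincreasing order) are [2, 2, 1, 1].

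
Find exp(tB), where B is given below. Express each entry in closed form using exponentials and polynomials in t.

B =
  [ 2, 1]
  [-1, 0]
e^{tB} =
  [t*exp(t) + exp(t), t*exp(t)]
  [-t*exp(t), -t*exp(t) + exp(t)]

Strategy: write B = P · J · P⁻¹ where J is a Jordan canonical form, so e^{tB} = P · e^{tJ} · P⁻¹, and e^{tJ} can be computed block-by-block.

B has Jordan form
J =
  [1, 1]
  [0, 1]
(up to reordering of blocks).

Per-block formulas:
  For a 2×2 Jordan block J_2(1): exp(t · J_2(1)) = e^(1t)·(I + t·N), where N is the 2×2 nilpotent shift.

After assembling e^{tJ} and conjugating by P, we get:

e^{tB} =
  [t*exp(t) + exp(t), t*exp(t)]
  [-t*exp(t), -t*exp(t) + exp(t)]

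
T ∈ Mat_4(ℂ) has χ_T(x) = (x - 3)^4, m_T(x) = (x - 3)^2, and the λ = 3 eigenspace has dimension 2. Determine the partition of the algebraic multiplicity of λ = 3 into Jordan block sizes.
Block sizes for λ = 3: [2, 2]

Step 1 — from the characteristic polynomial, algebraic multiplicity of λ = 3 is 4. From dim ker(T − (3)·I) = 2, there are exactly 2 Jordan blocks for λ = 3.
Step 2 — from the minimal polynomial, the factor (x − 3)^2 tells us the largest block for λ = 3 has size 2.
Step 3 — with total size 4, 2 blocks, and largest block 2, the block sizes (in nonincreasing order) are [2, 2].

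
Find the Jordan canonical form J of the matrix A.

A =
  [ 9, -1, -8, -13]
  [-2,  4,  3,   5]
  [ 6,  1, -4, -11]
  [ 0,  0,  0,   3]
J_3(3) ⊕ J_1(3)

The characteristic polynomial is
  det(x·I − A) = x^4 - 12*x^3 + 54*x^2 - 108*x + 81 = (x - 3)^4

Eigenvalues and multiplicities (the geometric multiplicity of λ is n − rank(A − λI), which equals the number of Jordan blocks for λ):
  λ = 3: algebraic multiplicity = 4, geometric multiplicity = 2

Determining the block sizes for each eigenvalue:
  λ = 3: with am = 4 and gm = 2, the partition is not yet determined (e.g. several partitions of 4 into 2 parts exist). Let N = A − (3)·I. Computing rank(N^1) = 2, rank(N^2) = 1, rank(N^3) = 0; the number of blocks of size ≥ j is rank(N^{j−1}) − rank(N^j), giving [2, 1, 1]. So we have 1 block(s) of size 3, 1 block(s) of size 1 → block sizes [3, 1]

Assembling the blocks gives a Jordan form
J =
  [3, 1, 0, 0]
  [0, 3, 1, 0]
  [0, 0, 3, 0]
  [0, 0, 0, 3]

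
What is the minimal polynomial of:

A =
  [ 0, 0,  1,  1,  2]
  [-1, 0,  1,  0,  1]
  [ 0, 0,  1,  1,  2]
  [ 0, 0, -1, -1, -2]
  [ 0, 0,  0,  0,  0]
x^2

The characteristic polynomial is χ_A(x) = x^5, so the eigenvalues are known. The minimal polynomial is
  m_A(x) = Π_λ (x − λ)^{k_λ}
where k_λ is the size of the *largest* Jordan block for λ (equivalently, the smallest k with (A − λI)^k v = 0 for every generalised eigenvector v of λ).

  λ = 0: largest Jordan block has size 2, contributing (x − 0)^2

So m_A(x) = x^2 = x^2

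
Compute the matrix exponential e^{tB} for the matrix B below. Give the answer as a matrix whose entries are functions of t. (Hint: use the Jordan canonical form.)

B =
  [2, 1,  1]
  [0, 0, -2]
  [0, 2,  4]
e^{tB} =
  [exp(2*t), t*exp(2*t), t*exp(2*t)]
  [0, -2*t*exp(2*t) + exp(2*t), -2*t*exp(2*t)]
  [0, 2*t*exp(2*t), 2*t*exp(2*t) + exp(2*t)]

Strategy: write B = P · J · P⁻¹ where J is a Jordan canonical form, so e^{tB} = P · e^{tJ} · P⁻¹, and e^{tJ} can be computed block-by-block.

B has Jordan form
J =
  [2, 1, 0]
  [0, 2, 0]
  [0, 0, 2]
(up to reordering of blocks).

Per-block formulas:
  For a 2×2 Jordan block J_2(2): exp(t · J_2(2)) = e^(2t)·(I + t·N), where N is the 2×2 nilpotent shift.
  For a 1×1 block at λ = 2: exp(t · [2]) = [e^(2t)].

After assembling e^{tJ} and conjugating by P, we get:

e^{tB} =
  [exp(2*t), t*exp(2*t), t*exp(2*t)]
  [0, -2*t*exp(2*t) + exp(2*t), -2*t*exp(2*t)]
  [0, 2*t*exp(2*t), 2*t*exp(2*t) + exp(2*t)]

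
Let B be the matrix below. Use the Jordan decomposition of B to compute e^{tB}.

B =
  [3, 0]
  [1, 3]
e^{tB} =
  [exp(3*t), 0]
  [t*exp(3*t), exp(3*t)]

Strategy: write B = P · J · P⁻¹ where J is a Jordan canonical form, so e^{tB} = P · e^{tJ} · P⁻¹, and e^{tJ} can be computed block-by-block.

B has Jordan form
J =
  [3, 1]
  [0, 3]
(up to reordering of blocks).

Per-block formulas:
  For a 2×2 Jordan block J_2(3): exp(t · J_2(3)) = e^(3t)·(I + t·N), where N is the 2×2 nilpotent shift.

After assembling e^{tJ} and conjugating by P, we get:

e^{tB} =
  [exp(3*t), 0]
  [t*exp(3*t), exp(3*t)]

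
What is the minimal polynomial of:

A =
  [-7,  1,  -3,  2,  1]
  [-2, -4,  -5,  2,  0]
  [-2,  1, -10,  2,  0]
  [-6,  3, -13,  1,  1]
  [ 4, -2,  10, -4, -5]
x^2 + 10*x + 25

The characteristic polynomial is χ_A(x) = (x + 5)^5, so the eigenvalues are known. The minimal polynomial is
  m_A(x) = Π_λ (x − λ)^{k_λ}
where k_λ is the size of the *largest* Jordan block for λ (equivalently, the smallest k with (A − λI)^k v = 0 for every generalised eigenvector v of λ).

  λ = -5: largest Jordan block has size 2, contributing (x + 5)^2

So m_A(x) = (x + 5)^2 = x^2 + 10*x + 25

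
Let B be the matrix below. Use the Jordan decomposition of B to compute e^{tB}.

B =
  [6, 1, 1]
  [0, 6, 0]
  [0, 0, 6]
e^{tB} =
  [exp(6*t), t*exp(6*t), t*exp(6*t)]
  [0, exp(6*t), 0]
  [0, 0, exp(6*t)]

Strategy: write B = P · J · P⁻¹ where J is a Jordan canonical form, so e^{tB} = P · e^{tJ} · P⁻¹, and e^{tJ} can be computed block-by-block.

B has Jordan form
J =
  [6, 1, 0]
  [0, 6, 0]
  [0, 0, 6]
(up to reordering of blocks).

Per-block formulas:
  For a 1×1 block at λ = 6: exp(t · [6]) = [e^(6t)].
  For a 2×2 Jordan block J_2(6): exp(t · J_2(6)) = e^(6t)·(I + t·N), where N is the 2×2 nilpotent shift.

After assembling e^{tJ} and conjugating by P, we get:

e^{tB} =
  [exp(6*t), t*exp(6*t), t*exp(6*t)]
  [0, exp(6*t), 0]
  [0, 0, exp(6*t)]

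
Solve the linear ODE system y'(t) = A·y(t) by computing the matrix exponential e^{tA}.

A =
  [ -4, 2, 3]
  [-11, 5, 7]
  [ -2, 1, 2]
e^{tA} =
  [-3*t^2*exp(t)/2 - 5*t*exp(t) + exp(t), t^2*exp(t)/2 + 2*t*exp(t), t^2*exp(t) + 3*t*exp(t)]
  [-3*t^2*exp(t)/2 - 11*t*exp(t), t^2*exp(t)/2 + 4*t*exp(t) + exp(t), t^2*exp(t) + 7*t*exp(t)]
  [-3*t^2*exp(t)/2 - 2*t*exp(t), t^2*exp(t)/2 + t*exp(t), t^2*exp(t) + t*exp(t) + exp(t)]

Strategy: write A = P · J · P⁻¹ where J is a Jordan canonical form, so e^{tA} = P · e^{tJ} · P⁻¹, and e^{tJ} can be computed block-by-block.

A has Jordan form
J =
  [1, 1, 0]
  [0, 1, 1]
  [0, 0, 1]
(up to reordering of blocks).

Per-block formulas:
  For a 3×3 Jordan block J_3(1): exp(t · J_3(1)) = e^(1t)·(I + t·N + (t^2/2)·N^2), where N is the 3×3 nilpotent shift.

After assembling e^{tJ} and conjugating by P, we get:

e^{tA} =
  [-3*t^2*exp(t)/2 - 5*t*exp(t) + exp(t), t^2*exp(t)/2 + 2*t*exp(t), t^2*exp(t) + 3*t*exp(t)]
  [-3*t^2*exp(t)/2 - 11*t*exp(t), t^2*exp(t)/2 + 4*t*exp(t) + exp(t), t^2*exp(t) + 7*t*exp(t)]
  [-3*t^2*exp(t)/2 - 2*t*exp(t), t^2*exp(t)/2 + t*exp(t), t^2*exp(t) + t*exp(t) + exp(t)]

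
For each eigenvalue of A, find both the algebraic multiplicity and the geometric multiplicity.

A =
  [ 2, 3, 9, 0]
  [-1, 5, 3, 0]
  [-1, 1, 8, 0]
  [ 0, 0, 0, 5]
λ = 5: alg = 4, geom = 2

Step 1 — factor the characteristic polynomial to read off the algebraic multiplicities:
  χ_A(x) = (x - 5)^4

Step 2 — compute geometric multiplicities via the rank-nullity identity g(λ) = n − rank(A − λI):
  rank(A − (5)·I) = 2, so dim ker(A − (5)·I) = n − 2 = 2

Summary:
  λ = 5: algebraic multiplicity = 4, geometric multiplicity = 2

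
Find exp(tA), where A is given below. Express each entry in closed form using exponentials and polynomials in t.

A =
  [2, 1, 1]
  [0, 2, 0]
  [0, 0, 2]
e^{tA} =
  [exp(2*t), t*exp(2*t), t*exp(2*t)]
  [0, exp(2*t), 0]
  [0, 0, exp(2*t)]

Strategy: write A = P · J · P⁻¹ where J is a Jordan canonical form, so e^{tA} = P · e^{tJ} · P⁻¹, and e^{tJ} can be computed block-by-block.

A has Jordan form
J =
  [2, 1, 0]
  [0, 2, 0]
  [0, 0, 2]
(up to reordering of blocks).

Per-block formulas:
  For a 2×2 Jordan block J_2(2): exp(t · J_2(2)) = e^(2t)·(I + t·N), where N is the 2×2 nilpotent shift.
  For a 1×1 block at λ = 2: exp(t · [2]) = [e^(2t)].

After assembling e^{tJ} and conjugating by P, we get:

e^{tA} =
  [exp(2*t), t*exp(2*t), t*exp(2*t)]
  [0, exp(2*t), 0]
  [0, 0, exp(2*t)]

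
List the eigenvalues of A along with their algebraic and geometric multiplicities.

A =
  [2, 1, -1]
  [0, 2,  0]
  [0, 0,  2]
λ = 2: alg = 3, geom = 2

Step 1 — factor the characteristic polynomial to read off the algebraic multiplicities:
  χ_A(x) = (x - 2)^3

Step 2 — compute geometric multiplicities via the rank-nullity identity g(λ) = n − rank(A − λI):
  rank(A − (2)·I) = 1, so dim ker(A − (2)·I) = n − 1 = 2

Summary:
  λ = 2: algebraic multiplicity = 3, geometric multiplicity = 2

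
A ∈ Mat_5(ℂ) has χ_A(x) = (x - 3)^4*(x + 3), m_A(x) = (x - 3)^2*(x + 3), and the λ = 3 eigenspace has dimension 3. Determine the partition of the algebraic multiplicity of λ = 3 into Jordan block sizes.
Block sizes for λ = 3: [2, 1, 1]

Step 1 — from the characteristic polynomial, algebraic multiplicity of λ = 3 is 4. From dim ker(A − (3)·I) = 3, there are exactly 3 Jordan blocks for λ = 3.
Step 2 — from the minimal polynomial, the factor (x − 3)^2 tells us the largest block for λ = 3 has size 2.
Step 3 — with total size 4, 3 blocks, and largest block 2, the block sizes (in nonincreasing order) are [2, 1, 1].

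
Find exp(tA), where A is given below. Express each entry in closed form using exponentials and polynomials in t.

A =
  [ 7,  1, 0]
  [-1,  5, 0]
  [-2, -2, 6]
e^{tA} =
  [t*exp(6*t) + exp(6*t), t*exp(6*t), 0]
  [-t*exp(6*t), -t*exp(6*t) + exp(6*t), 0]
  [-2*t*exp(6*t), -2*t*exp(6*t), exp(6*t)]

Strategy: write A = P · J · P⁻¹ where J is a Jordan canonical form, so e^{tA} = P · e^{tJ} · P⁻¹, and e^{tJ} can be computed block-by-block.

A has Jordan form
J =
  [6, 1, 0]
  [0, 6, 0]
  [0, 0, 6]
(up to reordering of blocks).

Per-block formulas:
  For a 2×2 Jordan block J_2(6): exp(t · J_2(6)) = e^(6t)·(I + t·N), where N is the 2×2 nilpotent shift.
  For a 1×1 block at λ = 6: exp(t · [6]) = [e^(6t)].

After assembling e^{tJ} and conjugating by P, we get:

e^{tA} =
  [t*exp(6*t) + exp(6*t), t*exp(6*t), 0]
  [-t*exp(6*t), -t*exp(6*t) + exp(6*t), 0]
  [-2*t*exp(6*t), -2*t*exp(6*t), exp(6*t)]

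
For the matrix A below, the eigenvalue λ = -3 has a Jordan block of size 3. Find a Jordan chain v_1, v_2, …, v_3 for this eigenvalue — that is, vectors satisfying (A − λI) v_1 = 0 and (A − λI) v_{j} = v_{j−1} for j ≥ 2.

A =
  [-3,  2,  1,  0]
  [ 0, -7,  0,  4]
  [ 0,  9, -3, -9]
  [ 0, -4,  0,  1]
A Jordan chain for λ = -3 of length 3:
v_1 = (1, 0, 0, 0)ᵀ
v_2 = (2, -4, 9, -4)ᵀ
v_3 = (0, 1, 0, 0)ᵀ

Let N = A − (-3)·I. We want v_3 with N^3 v_3 = 0 but N^2 v_3 ≠ 0; then v_{j-1} := N · v_j for j = 3, …, 2.

Pick v_3 = (0, 1, 0, 0)ᵀ.
Then v_2 = N · v_3 = (2, -4, 9, -4)ᵀ.
Then v_1 = N · v_2 = (1, 0, 0, 0)ᵀ.

Sanity check: (A − (-3)·I) v_1 = (0, 0, 0, 0)ᵀ = 0. ✓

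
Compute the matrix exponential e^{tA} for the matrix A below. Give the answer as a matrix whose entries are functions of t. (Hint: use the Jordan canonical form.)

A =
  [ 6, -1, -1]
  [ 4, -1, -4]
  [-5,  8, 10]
e^{tA} =
  [t^2*exp(5*t) + t*exp(5*t) + exp(5*t), -3*t^2*exp(5*t)/2 - t*exp(5*t), -t^2*exp(5*t) - t*exp(5*t)]
  [4*t*exp(5*t), -6*t*exp(5*t) + exp(5*t), -4*t*exp(5*t)]
  [t^2*exp(5*t) - 5*t*exp(5*t), -3*t^2*exp(5*t)/2 + 8*t*exp(5*t), -t^2*exp(5*t) + 5*t*exp(5*t) + exp(5*t)]

Strategy: write A = P · J · P⁻¹ where J is a Jordan canonical form, so e^{tA} = P · e^{tJ} · P⁻¹, and e^{tJ} can be computed block-by-block.

A has Jordan form
J =
  [5, 1, 0]
  [0, 5, 1]
  [0, 0, 5]
(up to reordering of blocks).

Per-block formulas:
  For a 3×3 Jordan block J_3(5): exp(t · J_3(5)) = e^(5t)·(I + t·N + (t^2/2)·N^2), where N is the 3×3 nilpotent shift.

After assembling e^{tJ} and conjugating by P, we get:

e^{tA} =
  [t^2*exp(5*t) + t*exp(5*t) + exp(5*t), -3*t^2*exp(5*t)/2 - t*exp(5*t), -t^2*exp(5*t) - t*exp(5*t)]
  [4*t*exp(5*t), -6*t*exp(5*t) + exp(5*t), -4*t*exp(5*t)]
  [t^2*exp(5*t) - 5*t*exp(5*t), -3*t^2*exp(5*t)/2 + 8*t*exp(5*t), -t^2*exp(5*t) + 5*t*exp(5*t) + exp(5*t)]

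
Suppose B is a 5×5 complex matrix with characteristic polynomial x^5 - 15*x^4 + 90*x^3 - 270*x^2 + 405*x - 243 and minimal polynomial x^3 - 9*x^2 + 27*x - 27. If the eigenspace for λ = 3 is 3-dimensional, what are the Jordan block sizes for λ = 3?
Block sizes for λ = 3: [3, 1, 1]

Step 1 — from the characteristic polynomial, algebraic multiplicity of λ = 3 is 5. From dim ker(B − (3)·I) = 3, there are exactly 3 Jordan blocks for λ = 3.
Step 2 — from the minimal polynomial, the factor (x − 3)^3 tells us the largest block for λ = 3 has size 3.
Step 3 — with total size 5, 3 blocks, and largest block 3, the block sizes (in nonincreasing order) are [3, 1, 1].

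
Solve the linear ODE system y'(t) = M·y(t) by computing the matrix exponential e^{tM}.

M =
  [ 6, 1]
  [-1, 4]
e^{tM} =
  [t*exp(5*t) + exp(5*t), t*exp(5*t)]
  [-t*exp(5*t), -t*exp(5*t) + exp(5*t)]

Strategy: write M = P · J · P⁻¹ where J is a Jordan canonical form, so e^{tM} = P · e^{tJ} · P⁻¹, and e^{tJ} can be computed block-by-block.

M has Jordan form
J =
  [5, 1]
  [0, 5]
(up to reordering of blocks).

Per-block formulas:
  For a 2×2 Jordan block J_2(5): exp(t · J_2(5)) = e^(5t)·(I + t·N), where N is the 2×2 nilpotent shift.

After assembling e^{tJ} and conjugating by P, we get:

e^{tM} =
  [t*exp(5*t) + exp(5*t), t*exp(5*t)]
  [-t*exp(5*t), -t*exp(5*t) + exp(5*t)]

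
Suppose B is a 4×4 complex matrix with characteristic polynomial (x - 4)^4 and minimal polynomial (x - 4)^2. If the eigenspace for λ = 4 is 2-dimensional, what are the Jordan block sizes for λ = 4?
Block sizes for λ = 4: [2, 2]

Step 1 — from the characteristic polynomial, algebraic multiplicity of λ = 4 is 4. From dim ker(B − (4)·I) = 2, there are exactly 2 Jordan blocks for λ = 4.
Step 2 — from the minimal polynomial, the factor (x − 4)^2 tells us the largest block for λ = 4 has size 2.
Step 3 — with total size 4, 2 blocks, and largest block 2, the block sizes (in nonincreasing order) are [2, 2].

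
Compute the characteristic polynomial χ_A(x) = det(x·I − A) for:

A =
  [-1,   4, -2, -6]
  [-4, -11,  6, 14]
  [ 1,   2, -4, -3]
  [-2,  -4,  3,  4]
x^4 + 12*x^3 + 54*x^2 + 108*x + 81

Expanding det(x·I − A) (e.g. by cofactor expansion or by noting that A is similar to its Jordan form J, which has the same characteristic polynomial as A) gives
  χ_A(x) = x^4 + 12*x^3 + 54*x^2 + 108*x + 81
which factors as (x + 3)^4. The eigenvalues (with algebraic multiplicities) are λ = -3 with multiplicity 4.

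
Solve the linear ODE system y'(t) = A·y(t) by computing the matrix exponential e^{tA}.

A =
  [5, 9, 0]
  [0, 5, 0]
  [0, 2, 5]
e^{tA} =
  [exp(5*t), 9*t*exp(5*t), 0]
  [0, exp(5*t), 0]
  [0, 2*t*exp(5*t), exp(5*t)]

Strategy: write A = P · J · P⁻¹ where J is a Jordan canonical form, so e^{tA} = P · e^{tJ} · P⁻¹, and e^{tJ} can be computed block-by-block.

A has Jordan form
J =
  [5, 1, 0]
  [0, 5, 0]
  [0, 0, 5]
(up to reordering of blocks).

Per-block formulas:
  For a 2×2 Jordan block J_2(5): exp(t · J_2(5)) = e^(5t)·(I + t·N), where N is the 2×2 nilpotent shift.
  For a 1×1 block at λ = 5: exp(t · [5]) = [e^(5t)].

After assembling e^{tJ} and conjugating by P, we get:

e^{tA} =
  [exp(5*t), 9*t*exp(5*t), 0]
  [0, exp(5*t), 0]
  [0, 2*t*exp(5*t), exp(5*t)]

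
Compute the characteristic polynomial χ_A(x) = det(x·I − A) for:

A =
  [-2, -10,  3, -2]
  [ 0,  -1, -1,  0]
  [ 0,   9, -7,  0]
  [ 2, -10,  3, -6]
x^4 + 16*x^3 + 96*x^2 + 256*x + 256

Expanding det(x·I − A) (e.g. by cofactor expansion or by noting that A is similar to its Jordan form J, which has the same characteristic polynomial as A) gives
  χ_A(x) = x^4 + 16*x^3 + 96*x^2 + 256*x + 256
which factors as (x + 4)^4. The eigenvalues (with algebraic multiplicities) are λ = -4 with multiplicity 4.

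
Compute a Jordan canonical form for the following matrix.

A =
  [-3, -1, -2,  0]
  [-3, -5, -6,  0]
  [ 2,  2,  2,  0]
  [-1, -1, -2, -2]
J_2(-2) ⊕ J_1(-2) ⊕ J_1(-2)

The characteristic polynomial is
  det(x·I − A) = x^4 + 8*x^3 + 24*x^2 + 32*x + 16 = (x + 2)^4

Eigenvalues and multiplicities (the geometric multiplicity of λ is n − rank(A − λI), which equals the number of Jordan blocks for λ):
  λ = -2: algebraic multiplicity = 4, geometric multiplicity = 3

Determining the block sizes for each eigenvalue:
  λ = -2: 3 blocks summing to 4 forces exactly one block of size 2 and the rest size 1 → block sizes [2, 1, 1]

Assembling the blocks gives a Jordan form
J =
  [-2,  1,  0,  0]
  [ 0, -2,  0,  0]
  [ 0,  0, -2,  0]
  [ 0,  0,  0, -2]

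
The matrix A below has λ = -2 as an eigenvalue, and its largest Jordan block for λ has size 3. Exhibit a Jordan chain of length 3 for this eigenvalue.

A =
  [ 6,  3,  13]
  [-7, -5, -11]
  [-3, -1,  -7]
A Jordan chain for λ = -2 of length 3:
v_1 = (4, -2, -2)ᵀ
v_2 = (8, -7, -3)ᵀ
v_3 = (1, 0, 0)ᵀ

Let N = A − (-2)·I. We want v_3 with N^3 v_3 = 0 but N^2 v_3 ≠ 0; then v_{j-1} := N · v_j for j = 3, …, 2.

Pick v_3 = (1, 0, 0)ᵀ.
Then v_2 = N · v_3 = (8, -7, -3)ᵀ.
Then v_1 = N · v_2 = (4, -2, -2)ᵀ.

Sanity check: (A − (-2)·I) v_1 = (0, 0, 0)ᵀ = 0. ✓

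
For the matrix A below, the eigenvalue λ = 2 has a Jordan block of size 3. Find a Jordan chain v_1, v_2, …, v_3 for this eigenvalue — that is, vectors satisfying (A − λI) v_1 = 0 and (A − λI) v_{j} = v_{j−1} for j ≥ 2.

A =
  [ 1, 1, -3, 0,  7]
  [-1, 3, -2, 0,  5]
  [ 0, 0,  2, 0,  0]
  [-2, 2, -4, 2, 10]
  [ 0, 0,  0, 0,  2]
A Jordan chain for λ = 2 of length 3:
v_1 = (1, 1, 0, 2, 0)ᵀ
v_2 = (-3, -2, 0, -4, 0)ᵀ
v_3 = (0, 0, 1, 0, 0)ᵀ

Let N = A − (2)·I. We want v_3 with N^3 v_3 = 0 but N^2 v_3 ≠ 0; then v_{j-1} := N · v_j for j = 3, …, 2.

Pick v_3 = (0, 0, 1, 0, 0)ᵀ.
Then v_2 = N · v_3 = (-3, -2, 0, -4, 0)ᵀ.
Then v_1 = N · v_2 = (1, 1, 0, 2, 0)ᵀ.

Sanity check: (A − (2)·I) v_1 = (0, 0, 0, 0, 0)ᵀ = 0. ✓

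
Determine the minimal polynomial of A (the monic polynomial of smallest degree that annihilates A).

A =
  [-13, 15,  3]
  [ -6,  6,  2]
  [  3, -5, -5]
x^2 + 8*x + 16

The characteristic polynomial is χ_A(x) = (x + 4)^3, so the eigenvalues are known. The minimal polynomial is
  m_A(x) = Π_λ (x − λ)^{k_λ}
where k_λ is the size of the *largest* Jordan block for λ (equivalently, the smallest k with (A − λI)^k v = 0 for every generalised eigenvector v of λ).

  λ = -4: largest Jordan block has size 2, contributing (x + 4)^2

So m_A(x) = (x + 4)^2 = x^2 + 8*x + 16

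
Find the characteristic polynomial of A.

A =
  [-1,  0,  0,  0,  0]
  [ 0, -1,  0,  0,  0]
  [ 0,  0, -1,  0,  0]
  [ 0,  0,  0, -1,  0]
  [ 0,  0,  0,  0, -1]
x^5 + 5*x^4 + 10*x^3 + 10*x^2 + 5*x + 1

Expanding det(x·I − A) (e.g. by cofactor expansion or by noting that A is similar to its Jordan form J, which has the same characteristic polynomial as A) gives
  χ_A(x) = x^5 + 5*x^4 + 10*x^3 + 10*x^2 + 5*x + 1
which factors as (x + 1)^5. The eigenvalues (with algebraic multiplicities) are λ = -1 with multiplicity 5.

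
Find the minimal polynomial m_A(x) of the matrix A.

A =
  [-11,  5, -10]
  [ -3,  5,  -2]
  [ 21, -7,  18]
x^2 - 8*x + 16

The characteristic polynomial is χ_A(x) = (x - 4)^3, so the eigenvalues are known. The minimal polynomial is
  m_A(x) = Π_λ (x − λ)^{k_λ}
where k_λ is the size of the *largest* Jordan block for λ (equivalently, the smallest k with (A − λI)^k v = 0 for every generalised eigenvector v of λ).

  λ = 4: largest Jordan block has size 2, contributing (x − 4)^2

So m_A(x) = (x - 4)^2 = x^2 - 8*x + 16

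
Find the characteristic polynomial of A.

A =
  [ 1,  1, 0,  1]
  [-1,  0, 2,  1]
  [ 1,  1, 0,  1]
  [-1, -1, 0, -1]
x^4

Expanding det(x·I − A) (e.g. by cofactor expansion or by noting that A is similar to its Jordan form J, which has the same characteristic polynomial as A) gives
  χ_A(x) = x^4
which factors as x^4. The eigenvalues (with algebraic multiplicities) are λ = 0 with multiplicity 4.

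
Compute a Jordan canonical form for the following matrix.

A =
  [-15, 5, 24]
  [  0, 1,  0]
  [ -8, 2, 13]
J_1(-3) ⊕ J_2(1)

The characteristic polynomial is
  det(x·I − A) = x^3 + x^2 - 5*x + 3 = (x - 1)^2*(x + 3)

Eigenvalues and multiplicities (the geometric multiplicity of λ is n − rank(A − λI), which equals the number of Jordan blocks for λ):
  λ = -3: algebraic multiplicity = 1, geometric multiplicity = 1
  λ = 1: algebraic multiplicity = 2, geometric multiplicity = 1

Determining the block sizes for each eigenvalue:
  λ = -3: one block (gm = 1), so the single block has size am = 1 → block sizes [1]
  λ = 1: one block (gm = 1), so the single block has size am = 2 → block sizes [2]

Assembling the blocks gives a Jordan form
J =
  [-3, 0, 0]
  [ 0, 1, 1]
  [ 0, 0, 1]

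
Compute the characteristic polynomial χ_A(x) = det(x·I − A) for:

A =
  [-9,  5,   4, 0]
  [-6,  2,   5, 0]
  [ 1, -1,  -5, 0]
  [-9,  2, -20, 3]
x^4 + 9*x^3 + 12*x^2 - 80*x - 192

Expanding det(x·I − A) (e.g. by cofactor expansion or by noting that A is similar to its Jordan form J, which has the same characteristic polynomial as A) gives
  χ_A(x) = x^4 + 9*x^3 + 12*x^2 - 80*x - 192
which factors as (x - 3)*(x + 4)^3. The eigenvalues (with algebraic multiplicities) are λ = -4 with multiplicity 3, λ = 3 with multiplicity 1.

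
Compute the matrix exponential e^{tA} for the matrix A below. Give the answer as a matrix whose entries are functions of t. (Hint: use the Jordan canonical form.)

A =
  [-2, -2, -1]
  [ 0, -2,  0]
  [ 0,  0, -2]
e^{tA} =
  [exp(-2*t), -2*t*exp(-2*t), -t*exp(-2*t)]
  [0, exp(-2*t), 0]
  [0, 0, exp(-2*t)]

Strategy: write A = P · J · P⁻¹ where J is a Jordan canonical form, so e^{tA} = P · e^{tJ} · P⁻¹, and e^{tJ} can be computed block-by-block.

A has Jordan form
J =
  [-2,  1,  0]
  [ 0, -2,  0]
  [ 0,  0, -2]
(up to reordering of blocks).

Per-block formulas:
  For a 1×1 block at λ = -2: exp(t · [-2]) = [e^(-2t)].
  For a 2×2 Jordan block J_2(-2): exp(t · J_2(-2)) = e^(-2t)·(I + t·N), where N is the 2×2 nilpotent shift.

After assembling e^{tJ} and conjugating by P, we get:

e^{tA} =
  [exp(-2*t), -2*t*exp(-2*t), -t*exp(-2*t)]
  [0, exp(-2*t), 0]
  [0, 0, exp(-2*t)]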